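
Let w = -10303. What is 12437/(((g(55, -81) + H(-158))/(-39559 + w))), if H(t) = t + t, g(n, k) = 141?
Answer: 620133694/175 ≈ 3.5436e+6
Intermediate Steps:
H(t) = 2*t
12437/(((g(55, -81) + H(-158))/(-39559 + w))) = 12437/(((141 + 2*(-158))/(-39559 - 10303))) = 12437/(((141 - 316)/(-49862))) = 12437/((-175*(-1/49862))) = 12437/(175/49862) = 12437*(49862/175) = 620133694/175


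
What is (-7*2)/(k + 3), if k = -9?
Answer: 7/3 ≈ 2.3333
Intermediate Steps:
(-7*2)/(k + 3) = (-7*2)/(-9 + 3) = -14/(-6) = -14*(-⅙) = 7/3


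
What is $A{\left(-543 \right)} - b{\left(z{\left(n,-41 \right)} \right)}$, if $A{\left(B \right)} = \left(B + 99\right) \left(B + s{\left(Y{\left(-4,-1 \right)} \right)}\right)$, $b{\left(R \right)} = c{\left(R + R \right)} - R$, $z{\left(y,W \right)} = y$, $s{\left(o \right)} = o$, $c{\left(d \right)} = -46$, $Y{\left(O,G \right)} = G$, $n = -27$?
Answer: $241555$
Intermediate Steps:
$b{\left(R \right)} = -46 - R$
$A{\left(B \right)} = \left(-1 + B\right) \left(99 + B\right)$ ($A{\left(B \right)} = \left(B + 99\right) \left(B - 1\right) = \left(99 + B\right) \left(-1 + B\right) = \left(-1 + B\right) \left(99 + B\right)$)
$A{\left(-543 \right)} - b{\left(z{\left(n,-41 \right)} \right)} = \left(-99 + \left(-543\right)^{2} + 98 \left(-543\right)\right) - \left(-46 - -27\right) = \left(-99 + 294849 - 53214\right) - \left(-46 + 27\right) = 241536 - -19 = 241536 + 19 = 241555$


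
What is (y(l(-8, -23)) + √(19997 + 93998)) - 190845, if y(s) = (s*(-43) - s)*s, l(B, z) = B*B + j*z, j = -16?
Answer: -8402301 + √113995 ≈ -8.4020e+6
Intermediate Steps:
l(B, z) = B² - 16*z (l(B, z) = B*B - 16*z = B² - 16*z)
y(s) = -44*s² (y(s) = (-43*s - s)*s = (-44*s)*s = -44*s²)
(y(l(-8, -23)) + √(19997 + 93998)) - 190845 = (-44*((-8)² - 16*(-23))² + √(19997 + 93998)) - 190845 = (-44*(64 + 368)² + √113995) - 190845 = (-44*432² + √113995) - 190845 = (-44*186624 + √113995) - 190845 = (-8211456 + √113995) - 190845 = -8402301 + √113995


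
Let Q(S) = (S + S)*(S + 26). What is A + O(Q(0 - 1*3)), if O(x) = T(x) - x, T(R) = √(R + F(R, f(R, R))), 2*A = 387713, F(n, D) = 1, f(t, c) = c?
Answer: 387989/2 + I*√137 ≈ 1.9399e+5 + 11.705*I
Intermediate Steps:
A = 387713/2 (A = (½)*387713 = 387713/2 ≈ 1.9386e+5)
Q(S) = 2*S*(26 + S) (Q(S) = (2*S)*(26 + S) = 2*S*(26 + S))
T(R) = √(1 + R) (T(R) = √(R + 1) = √(1 + R))
O(x) = √(1 + x) - x
A + O(Q(0 - 1*3)) = 387713/2 + (√(1 + 2*(0 - 1*3)*(26 + (0 - 1*3))) - 2*(0 - 1*3)*(26 + (0 - 1*3))) = 387713/2 + (√(1 + 2*(0 - 3)*(26 + (0 - 3))) - 2*(0 - 3)*(26 + (0 - 3))) = 387713/2 + (√(1 + 2*(-3)*(26 - 3)) - 2*(-3)*(26 - 3)) = 387713/2 + (√(1 + 2*(-3)*23) - 2*(-3)*23) = 387713/2 + (√(1 - 138) - 1*(-138)) = 387713/2 + (√(-137) + 138) = 387713/2 + (I*√137 + 138) = 387713/2 + (138 + I*√137) = 387989/2 + I*√137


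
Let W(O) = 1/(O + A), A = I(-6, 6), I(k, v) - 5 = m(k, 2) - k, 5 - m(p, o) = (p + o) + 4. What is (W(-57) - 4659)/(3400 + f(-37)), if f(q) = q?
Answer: -191020/137883 ≈ -1.3854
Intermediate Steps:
m(p, o) = 1 - o - p (m(p, o) = 5 - ((p + o) + 4) = 5 - ((o + p) + 4) = 5 - (4 + o + p) = 5 + (-4 - o - p) = 1 - o - p)
I(k, v) = 4 - 2*k (I(k, v) = 5 + ((1 - 1*2 - k) - k) = 5 + ((1 - 2 - k) - k) = 5 + ((-1 - k) - k) = 5 + (-1 - 2*k) = 4 - 2*k)
A = 16 (A = 4 - 2*(-6) = 4 + 12 = 16)
W(O) = 1/(16 + O) (W(O) = 1/(O + 16) = 1/(16 + O))
(W(-57) - 4659)/(3400 + f(-37)) = (1/(16 - 57) - 4659)/(3400 - 37) = (1/(-41) - 4659)/3363 = (-1/41 - 4659)*(1/3363) = -191020/41*1/3363 = -191020/137883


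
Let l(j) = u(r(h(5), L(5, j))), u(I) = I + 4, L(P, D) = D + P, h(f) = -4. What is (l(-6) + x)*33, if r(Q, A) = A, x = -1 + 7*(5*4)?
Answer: 4686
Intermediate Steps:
x = 139 (x = -1 + 7*20 = -1 + 140 = 139)
u(I) = 4 + I
l(j) = 9 + j (l(j) = 4 + (j + 5) = 4 + (5 + j) = 9 + j)
(l(-6) + x)*33 = ((9 - 6) + 139)*33 = (3 + 139)*33 = 142*33 = 4686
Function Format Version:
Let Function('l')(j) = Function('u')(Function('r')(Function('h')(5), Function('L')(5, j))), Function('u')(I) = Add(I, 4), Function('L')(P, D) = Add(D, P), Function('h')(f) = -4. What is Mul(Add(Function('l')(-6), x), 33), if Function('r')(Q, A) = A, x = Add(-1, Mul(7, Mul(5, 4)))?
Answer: 4686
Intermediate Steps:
x = 139 (x = Add(-1, Mul(7, 20)) = Add(-1, 140) = 139)
Function('u')(I) = Add(4, I)
Function('l')(j) = Add(9, j) (Function('l')(j) = Add(4, Add(j, 5)) = Add(4, Add(5, j)) = Add(9, j))
Mul(Add(Function('l')(-6), x), 33) = Mul(Add(Add(9, -6), 139), 33) = Mul(Add(3, 139), 33) = Mul(142, 33) = 4686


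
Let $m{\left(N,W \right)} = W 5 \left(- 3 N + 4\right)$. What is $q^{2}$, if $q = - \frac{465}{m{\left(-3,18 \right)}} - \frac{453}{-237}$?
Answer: $\frac{87030241}{37970244} \approx 2.2921$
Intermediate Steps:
$m{\left(N,W \right)} = 5 W \left(4 - 3 N\right)$
$q = \frac{9329}{6162}$ ($q = - \frac{465}{5 \cdot 18 \left(4 - -9\right)} - \frac{453}{-237} = - \frac{465}{5 \cdot 18 \left(4 + 9\right)} - - \frac{151}{79} = - \frac{465}{5 \cdot 18 \cdot 13} + \frac{151}{79} = - \frac{465}{1170} + \frac{151}{79} = \left(-465\right) \frac{1}{1170} + \frac{151}{79} = - \frac{31}{78} + \frac{151}{79} = \frac{9329}{6162} \approx 1.514$)
$q^{2} = \left(\frac{9329}{6162}\right)^{2} = \frac{87030241}{37970244}$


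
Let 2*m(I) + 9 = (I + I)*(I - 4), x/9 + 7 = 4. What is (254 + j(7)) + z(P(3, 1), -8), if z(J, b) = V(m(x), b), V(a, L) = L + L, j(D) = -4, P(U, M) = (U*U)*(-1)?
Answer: 234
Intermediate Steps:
x = -27 (x = -63 + 9*4 = -63 + 36 = -27)
P(U, M) = -U² (P(U, M) = U²*(-1) = -U²)
m(I) = -9/2 + I*(-4 + I) (m(I) = -9/2 + ((I + I)*(I - 4))/2 = -9/2 + ((2*I)*(-4 + I))/2 = -9/2 + (2*I*(-4 + I))/2 = -9/2 + I*(-4 + I))
V(a, L) = 2*L
z(J, b) = 2*b
(254 + j(7)) + z(P(3, 1), -8) = (254 - 4) + 2*(-8) = 250 - 16 = 234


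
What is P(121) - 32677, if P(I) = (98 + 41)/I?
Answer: -3953778/121 ≈ -32676.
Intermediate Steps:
P(I) = 139/I
P(121) - 32677 = 139/121 - 32677 = -3953778/121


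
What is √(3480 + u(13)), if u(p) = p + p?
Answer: √3506 ≈ 59.211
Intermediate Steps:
u(p) = 2*p
√(3480 + u(13)) = √(3480 + 2*13) = √(3480 + 26) = √3506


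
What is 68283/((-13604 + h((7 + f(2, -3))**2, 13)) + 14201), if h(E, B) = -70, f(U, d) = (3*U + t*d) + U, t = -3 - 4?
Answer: 68283/527 ≈ 129.57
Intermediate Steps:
t = -7
f(U, d) = -7*d + 4*U (f(U, d) = (3*U - 7*d) + U = (-7*d + 3*U) + U = -7*d + 4*U)
68283/((-13604 + h((7 + f(2, -3))**2, 13)) + 14201) = 68283/((-13604 - 70) + 14201) = 68283/(-13674 + 14201) = 68283/527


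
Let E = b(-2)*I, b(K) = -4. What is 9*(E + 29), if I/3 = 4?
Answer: -171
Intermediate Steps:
I = 12 (I = 3*4 = 12)
E = -48 (E = -4*12 = -48)
9*(E + 29) = 9*(-48 + 29) = 9*(-19) = -171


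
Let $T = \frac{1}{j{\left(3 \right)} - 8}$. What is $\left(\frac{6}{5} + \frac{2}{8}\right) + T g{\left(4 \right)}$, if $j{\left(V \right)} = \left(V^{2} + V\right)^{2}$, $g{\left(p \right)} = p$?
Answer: $\frac{503}{340} \approx 1.4794$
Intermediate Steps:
$j{\left(V \right)} = \left(V + V^{2}\right)^{2}$
$T = \frac{1}{136}$ ($T = \frac{1}{3^{2} \left(1 + 3\right)^{2} - 8} = \frac{1}{9 \cdot 4^{2} - 8} = \frac{1}{9 \cdot 16 - 8} = \frac{1}{144 - 8} = \frac{1}{136} \approx 0.0073529$)
$\left(\frac{6}{5} + \frac{2}{8}\right) + T g{\left(4 \right)} = \left(\frac{6}{5} + \frac{2}{8}\right) + \frac{1}{136} \cdot 4 = \left(6 \cdot \frac{1}{5} + 2 \cdot \frac{1}{8}\right) + \frac{1}{34} = \left(\frac{6}{5} + \frac{1}{4}\right) + \frac{1}{34} = \frac{29}{20} + \frac{1}{34} = \frac{503}{340}$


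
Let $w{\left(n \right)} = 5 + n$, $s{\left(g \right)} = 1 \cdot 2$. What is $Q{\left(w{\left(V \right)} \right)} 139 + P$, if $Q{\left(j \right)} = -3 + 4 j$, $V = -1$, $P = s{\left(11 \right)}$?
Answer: $1809$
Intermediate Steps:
$s{\left(g \right)} = 2$
$P = 2$
$Q{\left(w{\left(V \right)} \right)} 139 + P = \left(-3 + 4 \left(5 - 1\right)\right) 139 + 2 = \left(-3 + 4 \cdot 4\right) 139 + 2 = \left(-3 + 16\right) 139 + 2 = 13 \cdot 139 + 2 = 1807 + 2 = 1809$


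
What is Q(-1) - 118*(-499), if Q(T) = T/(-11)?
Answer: 647703/11 ≈ 58882.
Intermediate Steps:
Q(T) = -T/11 (Q(T) = T*(-1/11) = -T/11)
Q(-1) - 118*(-499) = -1/11*(-1) - 118*(-499) = 1/11 + 58882 = 647703/11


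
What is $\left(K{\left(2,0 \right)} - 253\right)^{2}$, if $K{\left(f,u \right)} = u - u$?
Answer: $64009$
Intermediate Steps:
$K{\left(f,u \right)} = 0$
$\left(K{\left(2,0 \right)} - 253\right)^{2} = \left(0 - 253\right)^{2} = \left(-253\right)^{2} = 64009$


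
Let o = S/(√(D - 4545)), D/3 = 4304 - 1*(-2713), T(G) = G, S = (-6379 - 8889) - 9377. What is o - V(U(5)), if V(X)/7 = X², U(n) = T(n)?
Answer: -175 - 8215*√1834/1834 ≈ -366.83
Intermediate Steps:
S = -24645 (S = -15268 - 9377 = -24645)
D = 21051 (D = 3*(4304 - 1*(-2713)) = 3*(4304 + 2713) = 3*7017 = 21051)
U(n) = n
V(X) = 7*X²
o = -8215*√1834/1834 (o = -24645/√(21051 - 4545) = -24645*√1834/5502 = -8215*√1834/1834 ≈ -191.83)
o - V(U(5)) = -8215*√1834/1834 - 7*5² = -8215*√1834/1834 - 7*25 = -8215*√1834/1834 - 1*175 = -8215*√1834/1834 - 175 = -175 - 8215*√1834/1834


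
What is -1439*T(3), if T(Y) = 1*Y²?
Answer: -12951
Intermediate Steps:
T(Y) = Y²
-1439*T(3) = -1439*3² = -1439*9 = -12951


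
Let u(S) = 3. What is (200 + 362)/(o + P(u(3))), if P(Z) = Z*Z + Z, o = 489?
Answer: 562/501 ≈ 1.1218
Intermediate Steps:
P(Z) = Z + Z² (P(Z) = Z² + Z = Z + Z²)
(200 + 362)/(o + P(u(3))) = (200 + 362)/(489 + 3*(1 + 3)) = 562/(489 + 3*4) = 562/(489 + 12) = 562/501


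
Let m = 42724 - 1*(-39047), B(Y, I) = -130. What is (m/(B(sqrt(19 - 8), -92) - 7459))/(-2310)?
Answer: 27257/5843530 ≈ 0.0046645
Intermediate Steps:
m = 81771 (m = 42724 + 39047 = 81771)
(m/(B(sqrt(19 - 8), -92) - 7459))/(-2310) = (81771/(-130 - 7459))/(-2310) = (81771/(-7589))*(-1/2310) = (81771*(-1/7589))*(-1/2310) = -81771/7589*(-1/2310) = 27257/5843530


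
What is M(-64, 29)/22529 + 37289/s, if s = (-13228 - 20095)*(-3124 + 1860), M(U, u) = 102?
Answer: 5136351625/948927607888 ≈ 0.0054128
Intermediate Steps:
s = 42120272 (s = -33323*(-1264) = 42120272)
M(-64, 29)/22529 + 37289/s = 102/22529 + 37289/42120272 = 5136351625/948927607888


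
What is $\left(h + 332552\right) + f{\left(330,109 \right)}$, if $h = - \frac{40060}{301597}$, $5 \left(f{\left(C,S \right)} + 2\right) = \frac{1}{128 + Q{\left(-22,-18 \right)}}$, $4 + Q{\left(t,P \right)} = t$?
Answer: $\frac{3008881286441}{9047910} \approx 3.3255 \cdot 10^{5}$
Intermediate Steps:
$Q{\left(t,P \right)} = -4 + t$
$f{\left(C,S \right)} = - \frac{1019}{510}$ ($f{\left(C,S \right)} = -2 + \frac{1}{5 \left(128 - 26\right)} = -2 + \frac{1}{5 \cdot 102} = -2 + \frac{1}{5} \cdot \frac{1}{102} = -2 + \frac{1}{510} = - \frac{1019}{510}$)
$h = - \frac{40060}{301597}$ ($h = \left(-40060\right) \frac{1}{301597} = - \frac{40060}{301597} \approx -0.13283$)
$\left(h + 332552\right) + f{\left(330,109 \right)} = \left(- \frac{40060}{301597} + 332552\right) - \frac{1019}{510} = \frac{100296645484}{301597} - \frac{1019}{510} = \frac{3008881286441}{9047910}$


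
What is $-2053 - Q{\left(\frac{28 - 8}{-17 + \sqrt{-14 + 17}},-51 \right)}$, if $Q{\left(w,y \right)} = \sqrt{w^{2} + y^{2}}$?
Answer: $-2053 - \frac{17 \sqrt{759892 - 88434 \sqrt{3}}}{286} - \frac{\sqrt{3} \sqrt{759892 - 88434 \sqrt{3}}}{286} \approx -2104.0$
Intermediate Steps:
$-2053 - Q{\left(\frac{28 - 8}{-17 + \sqrt{-14 + 17}},-51 \right)} = -2053 - \sqrt{\left(\frac{28 - 8}{-17 + \sqrt{-14 + 17}}\right)^{2} + \left(-51\right)^{2}} = -2053 - \sqrt{\left(\frac{20}{-17 + \sqrt{3}}\right)^{2} + 2601} = -2053 - \sqrt{\frac{400}{\left(-17 + \sqrt{3}\right)^{2}} + 2601} = -2053 - \sqrt{2601 + \frac{400}{\left(-17 + \sqrt{3}\right)^{2}}}$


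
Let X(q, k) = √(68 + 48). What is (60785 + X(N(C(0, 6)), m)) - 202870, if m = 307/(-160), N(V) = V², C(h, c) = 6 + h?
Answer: -142085 + 2*√29 ≈ -1.4207e+5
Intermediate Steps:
m = -307/160 (m = 307*(-1/160) = -307/160 ≈ -1.9188)
X(q, k) = 2*√29 (X(q, k) = √116 = 2*√29)
(60785 + X(N(C(0, 6)), m)) - 202870 = (60785 + 2*√29) - 202870 = -142085 + 2*√29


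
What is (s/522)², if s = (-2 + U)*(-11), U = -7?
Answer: 121/3364 ≈ 0.035969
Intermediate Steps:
s = 99 (s = (-2 - 7)*(-11) = -9*(-11) = 99)
(s/522)² = (99/522)² = (99*(1/522))² = (11/58)² = 121/3364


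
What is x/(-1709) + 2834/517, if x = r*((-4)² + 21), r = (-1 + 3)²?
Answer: 4766790/883553 ≈ 5.3950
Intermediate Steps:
r = 4 (r = 2² = 4)
x = 148 (x = 4*((-4)² + 21) = 4*(16 + 21) = 4*37 = 148)
x/(-1709) + 2834/517 = 148/(-1709) + 2834/517 = 148*(-1/1709) + 2834*(1/517) = -148/1709 + 2834/517 = 4766790/883553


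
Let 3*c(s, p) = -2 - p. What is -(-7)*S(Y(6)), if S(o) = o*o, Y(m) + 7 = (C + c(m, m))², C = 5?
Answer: 1372/81 ≈ 16.938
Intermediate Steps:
c(s, p) = -⅔ - p/3 (c(s, p) = (-2 - p)/3 = -⅔ - p/3)
Y(m) = -7 + (13/3 - m/3)² (Y(m) = -7 + (5 + (-⅔ - m/3))² = -7 + (13/3 - m/3)²)
S(o) = o²
-(-7)*S(Y(6)) = -(-7)*(-7 + (-13 + 6)²/9)² = -(-7)*(-7 + (⅑)*(-7)²)² = -(-7)*(-7 + (⅑)*49)² = -(-7)*(-7 + 49/9)² = -(-7)*(-14/9)² = -(-7)*196/81 = -1*(-1372/81) = 1372/81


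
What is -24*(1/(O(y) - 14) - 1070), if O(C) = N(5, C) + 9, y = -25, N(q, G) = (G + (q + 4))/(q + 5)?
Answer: 282520/11 ≈ 25684.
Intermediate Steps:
N(q, G) = (4 + G + q)/(5 + q) (N(q, G) = (G + (4 + q))/(5 + q) = (4 + G + q)/(5 + q))
O(C) = 99/10 + C/10 (O(C) = (4 + C + 5)/(5 + 5) + 9 = (9 + C)/10 + 9 = (9/10 + C/10) + 9 = 99/10 + C/10)
-24*(1/(O(y) - 14) - 1070) = -24*(1/((99/10 + (⅒)*(-25)) - 14) - 1070) = -24*(1/((99/10 - 5/2) - 14) - 1070) = -24*(1/(37/5 - 14) - 1070) = -24*(1/(-33/5) - 1070) = -24*(-5/33 - 1070) = -24*(-35315/33) = 282520/11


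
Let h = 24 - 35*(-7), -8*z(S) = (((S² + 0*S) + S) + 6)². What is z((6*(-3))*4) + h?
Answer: -6547943/2 ≈ -3.2740e+6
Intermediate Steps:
z(S) = -(6 + S + S²)²/8 (z(S) = -(((S² + 0*S) + S) + 6)²/8 = -(((S² + 0) + S) + 6)²/8 = -((S² + S) + 6)²/8 = -((S + S²) + 6)²/8 = -(6 + S + S²)²/8)
h = 269 (h = 24 + 245 = 269)
z((6*(-3))*4) + h = -(6 + (6*(-3))*4 + ((6*(-3))*4)²)²/8 + 269 = -(6 - 18*4 + (-18*4)²)²/8 + 269 = -(6 - 72 + (-72)²)²/8 + 269 = -(6 - 72 + 5184)²/8 + 269 = -⅛*5118² + 269 = -⅛*26193924 + 269 = -6548481/2 + 269 = -6547943/2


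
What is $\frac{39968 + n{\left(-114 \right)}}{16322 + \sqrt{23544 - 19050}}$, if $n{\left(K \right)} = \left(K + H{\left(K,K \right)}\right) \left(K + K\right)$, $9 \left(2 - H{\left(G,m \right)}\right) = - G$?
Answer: $\frac{558147112}{133201595} - \frac{34196 \sqrt{4494}}{133201595} \approx 4.173$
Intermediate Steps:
$H{\left(G,m \right)} = 2 + \frac{G}{9}$ ($H{\left(G,m \right)} = 2 - \frac{\left(-1\right) G}{9} = 2 + \frac{G}{9}$)
$n{\left(K \right)} = 2 K \left(2 + \frac{10 K}{9}\right)$ ($n{\left(K \right)} = \left(K + \left(2 + \frac{K}{9}\right)\right) \left(K + K\right) = \left(2 + \frac{10 K}{9}\right) 2 K = 2 K \left(2 + \frac{10 K}{9}\right)$)
$\frac{39968 + n{\left(-114 \right)}}{16322 + \sqrt{23544 - 19050}} = \frac{39968 + \frac{4}{9} \left(-114\right) \left(9 + 5 \left(-114\right)\right)}{16322 + \sqrt{23544 - 19050}} = \frac{39968 + \frac{4}{9} \left(-114\right) \left(9 - 570\right)}{16322 + \sqrt{4494}} = \frac{39968 + \frac{4}{9} \left(-114\right) \left(-561\right)}{16322 + \sqrt{4494}} = \frac{39968 + 28424}{16322 + \sqrt{4494}} = \frac{68392}{16322 + \sqrt{4494}}$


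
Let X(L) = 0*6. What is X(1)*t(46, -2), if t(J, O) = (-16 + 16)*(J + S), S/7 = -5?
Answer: 0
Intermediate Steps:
S = -35 (S = 7*(-5) = -35)
t(J, O) = 0 (t(J, O) = (-16 + 16)*(J - 35) = 0*(-35 + J) = 0)
X(L) = 0
X(1)*t(46, -2) = 0*0 = 0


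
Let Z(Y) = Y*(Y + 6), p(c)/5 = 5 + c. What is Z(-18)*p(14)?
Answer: 20520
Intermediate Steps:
p(c) = 25 + 5*c (p(c) = 5*(5 + c) = 25 + 5*c)
Z(Y) = Y*(6 + Y)
Z(-18)*p(14) = (-18*(6 - 18))*(25 + 5*14) = (-18*(-12))*(25 + 70) = 216*95 = 20520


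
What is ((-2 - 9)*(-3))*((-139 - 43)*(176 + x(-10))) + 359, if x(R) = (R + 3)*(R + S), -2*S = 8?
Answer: -1645285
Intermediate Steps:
S = -4 (S = -1/2*8 = -4)
x(R) = (-4 + R)*(3 + R) (x(R) = (R + 3)*(R - 4) = (3 + R)*(-4 + R) = (-4 + R)*(3 + R))
((-2 - 9)*(-3))*((-139 - 43)*(176 + x(-10))) + 359 = ((-2 - 9)*(-3))*((-139 - 43)*(176 + (-12 + (-10)**2 - 1*(-10)))) + 359 = (-11*(-3))*(-182*(176 + (-12 + 100 + 10))) + 359 = 33*(-182*(176 + 98)) + 359 = 33*(-182*274) + 359 = 33*(-49868) + 359 = -1645644 + 359 = -1645285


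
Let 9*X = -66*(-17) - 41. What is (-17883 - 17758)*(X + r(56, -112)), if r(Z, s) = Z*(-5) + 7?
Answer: 49042016/9 ≈ 5.4491e+6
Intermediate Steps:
X = 1081/9 (X = (-66*(-17) - 41)/9 = (1122 - 41)/9 = (⅑)*1081 = 1081/9 ≈ 120.11)
r(Z, s) = 7 - 5*Z (r(Z, s) = -5*Z + 7 = 7 - 5*Z)
(-17883 - 17758)*(X + r(56, -112)) = (-17883 - 17758)*(1081/9 + (7 - 5*56)) = -35641*(1081/9 + (7 - 280)) = -35641*(1081/9 - 273) = -35641*(-1376/9) = 49042016/9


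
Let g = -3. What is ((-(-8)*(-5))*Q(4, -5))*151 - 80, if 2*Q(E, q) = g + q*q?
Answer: -66520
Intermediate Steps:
Q(E, q) = -3/2 + q²/2 (Q(E, q) = (-3 + q*q)/2 = (-3 + q²)/2 = -3/2 + q²/2)
((-(-8)*(-5))*Q(4, -5))*151 - 80 = ((-(-8)*(-5))*(-3/2 + (½)*(-5)²))*151 - 80 = ((-4*10)*(-3/2 + (½)*25))*151 - 80 = -40*(-3/2 + 25/2)*151 - 80 = -40*11*151 - 80 = -440*151 - 80 = -66440 - 80 = -66520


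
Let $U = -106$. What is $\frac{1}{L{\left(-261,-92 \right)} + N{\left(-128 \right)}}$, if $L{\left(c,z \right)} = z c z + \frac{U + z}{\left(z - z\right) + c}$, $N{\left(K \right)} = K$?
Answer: $- \frac{29}{64067706} \approx -4.5265 \cdot 10^{-7}$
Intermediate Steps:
$L{\left(c,z \right)} = c z^{2} + \frac{-106 + z}{c}$ ($L{\left(c,z \right)} = z c z + \frac{-106 + z}{\left(z - z\right) + c} = c z z + \frac{-106 + z}{0 + c} = c z^{2} + \frac{-106 + z}{c}$)
$\frac{1}{L{\left(-261,-92 \right)} + N{\left(-128 \right)}} = \frac{1}{\frac{-106 - 92 + \left(-261\right)^{2} \left(-92\right)^{2}}{-261} - 128} = \frac{1}{- \frac{-106 - 92 + 68121 \cdot 8464}{261} - 128} = \frac{1}{- \frac{-106 - 92 + 576576144}{261} - 128} = \frac{1}{\left(- \frac{1}{261}\right) 576575946 - 128} = \frac{1}{- \frac{64063994}{29} - 128} = \frac{1}{- \frac{64067706}{29}} = - \frac{29}{64067706}$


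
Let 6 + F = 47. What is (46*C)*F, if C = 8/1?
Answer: 15088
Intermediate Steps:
F = 41 (F = -6 + 47 = 41)
C = 8 (C = 8*1 = 8)
(46*C)*F = (46*8)*41 = 368*41 = 15088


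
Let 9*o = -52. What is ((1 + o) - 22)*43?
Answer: -10363/9 ≈ -1151.4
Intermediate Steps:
o = -52/9 (o = (1/9)*(-52) = -52/9 ≈ -5.7778)
((1 + o) - 22)*43 = ((1 - 52/9) - 22)*43 = (-43/9 - 22)*43 = -241/9*43 = -10363/9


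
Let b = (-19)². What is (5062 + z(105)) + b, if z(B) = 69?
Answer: 5492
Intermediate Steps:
b = 361
(5062 + z(105)) + b = (5062 + 69) + 361 = 5131 + 361 = 5492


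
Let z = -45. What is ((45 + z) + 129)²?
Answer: 16641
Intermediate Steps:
((45 + z) + 129)² = ((45 - 45) + 129)² = (0 + 129)² = 129² = 16641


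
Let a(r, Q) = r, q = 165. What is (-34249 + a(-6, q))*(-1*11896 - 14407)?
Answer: 901009265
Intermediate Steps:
(-34249 + a(-6, q))*(-1*11896 - 14407) = (-34249 - 6)*(-1*11896 - 14407) = -34255*(-11896 - 14407) = -34255*(-26303) = 901009265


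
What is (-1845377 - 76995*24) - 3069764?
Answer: -6763021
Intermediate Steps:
(-1845377 - 76995*24) - 3069764 = (-1845377 - 1847880) - 3069764 = -3693257 - 3069764 = -6763021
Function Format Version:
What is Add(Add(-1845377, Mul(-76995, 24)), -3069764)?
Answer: -6763021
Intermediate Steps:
Add(Add(-1845377, Mul(-76995, 24)), -3069764) = Add(Add(-1845377, -1847880), -3069764) = Add(-3693257, -3069764) = -6763021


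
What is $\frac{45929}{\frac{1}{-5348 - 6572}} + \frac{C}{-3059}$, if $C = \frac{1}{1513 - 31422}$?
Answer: $- \frac{50089259912772079}{91491631} \approx -5.4747 \cdot 10^{8}$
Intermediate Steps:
$C = - \frac{1}{29909}$ ($C = \frac{1}{1513 - 31422} = \frac{1}{-29909} = - \frac{1}{29909} \approx -3.3435 \cdot 10^{-5}$)
$\frac{45929}{\frac{1}{-5348 - 6572}} + \frac{C}{-3059} = \frac{45929}{\frac{1}{-5348 - 6572}} - \frac{1}{29909 \left(-3059\right)} = \frac{45929}{\frac{1}{-11920}} - - \frac{1}{91491631} = \frac{45929}{- \frac{1}{11920}} + \frac{1}{91491631} = 45929 \left(-11920\right) + \frac{1}{91491631} = -547473680 + \frac{1}{91491631} = - \frac{50089259912772079}{91491631}$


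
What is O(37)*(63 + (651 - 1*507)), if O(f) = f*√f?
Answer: 7659*√37 ≈ 46588.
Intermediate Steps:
O(f) = f^(3/2)
O(37)*(63 + (651 - 1*507)) = 37^(3/2)*(63 + (651 - 1*507)) = (37*√37)*(63 + (651 - 507)) = (37*√37)*(63 + 144) = (37*√37)*207 = 7659*√37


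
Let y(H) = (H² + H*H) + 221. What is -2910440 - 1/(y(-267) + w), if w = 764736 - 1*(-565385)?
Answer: -4286845284801/1472920 ≈ -2.9104e+6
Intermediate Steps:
w = 1330121 (w = 764736 + 565385 = 1330121)
y(H) = 221 + 2*H² (y(H) = (H² + H²) + 221 = 2*H² + 221 = 221 + 2*H²)
-2910440 - 1/(y(-267) + w) = -2910440 - 1/((221 + 2*(-267)²) + 1330121) = -2910440 - 1/((221 + 2*71289) + 1330121) = -2910440 - 1/((221 + 142578) + 1330121) = -2910440 - 1/(142799 + 1330121) = -2910440 - 1/1472920 = -4286845284801/1472920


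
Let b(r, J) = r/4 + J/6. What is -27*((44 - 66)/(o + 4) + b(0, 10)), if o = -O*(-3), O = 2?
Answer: 72/5 ≈ 14.400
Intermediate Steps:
o = 6 (o = -1*2*(-3) = -2*(-3) = 6)
b(r, J) = r/4 + J/6 (b(r, J) = r*(¼) + J*(⅙) = r/4 + J/6)
-27*((44 - 66)/(o + 4) + b(0, 10)) = -27*((44 - 66)/(6 + 4) + ((¼)*0 + (⅙)*10)) = -27*(-22/10 + (0 + 5/3)) = -27*(-22*⅒ + 5/3) = -27*(-11/5 + 5/3) = -27*(-8/15) = 72/5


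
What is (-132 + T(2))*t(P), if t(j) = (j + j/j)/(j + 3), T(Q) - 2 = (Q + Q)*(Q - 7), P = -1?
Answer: 0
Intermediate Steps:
T(Q) = 2 + 2*Q*(-7 + Q) (T(Q) = 2 + (Q + Q)*(Q - 7) = 2 + (2*Q)*(-7 + Q) = 2 + 2*Q*(-7 + Q))
t(j) = (1 + j)/(3 + j) (t(j) = (j + 1)/(3 + j) = (1 + j)/(3 + j))
(-132 + T(2))*t(P) = (-132 + (2 - 14*2 + 2*2²))*((1 - 1)/(3 - 1)) = (-132 + (2 - 28 + 2*4))*(0/2) = (-132 + (2 - 28 + 8))*((½)*0) = (-132 - 18)*0 = -150*0 = 0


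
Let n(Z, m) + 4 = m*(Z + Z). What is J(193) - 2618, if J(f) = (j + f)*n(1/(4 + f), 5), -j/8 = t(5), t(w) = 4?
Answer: -641004/197 ≈ -3253.8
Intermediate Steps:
n(Z, m) = -4 + 2*Z*m (n(Z, m) = -4 + m*(Z + Z) = -4 + m*(2*Z) = -4 + 2*Z*m)
j = -32 (j = -8*4 = -32)
J(f) = (-32 + f)*(-4 + 10/(4 + f)) (J(f) = (-32 + f)*(-4 + 2*5/(4 + f)) = (-32 + f)*(-4 + 10/(4 + f)))
J(193) - 2618 = 2*(96 - 2*193**2 + 61*193)/(4 + 193) - 2618 = 2*(96 - 2*37249 + 11773)/197 - 2618 = 2*(1/197)*(96 - 74498 + 11773) - 2618 = 2*(1/197)*(-62629) - 2618 = -125258/197 - 2618 = -641004/197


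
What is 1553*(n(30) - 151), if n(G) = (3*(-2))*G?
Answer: -514043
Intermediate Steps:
n(G) = -6*G
1553*(n(30) - 151) = 1553*(-6*30 - 151) = 1553*(-180 - 151) = 1553*(-331) = -514043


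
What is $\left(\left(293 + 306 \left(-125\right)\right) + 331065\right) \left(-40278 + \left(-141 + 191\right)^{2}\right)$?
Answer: $-11073034024$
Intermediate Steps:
$\left(\left(293 + 306 \left(-125\right)\right) + 331065\right) \left(-40278 + \left(-141 + 191\right)^{2}\right) = \left(\left(293 - 38250\right) + 331065\right) \left(-40278 + 50^{2}\right) = \left(-37957 + 331065\right) \left(-40278 + 2500\right) = 293108 \left(-37778\right) = -11073034024$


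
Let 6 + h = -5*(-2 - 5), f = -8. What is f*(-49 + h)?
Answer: 160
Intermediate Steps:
h = 29 (h = -6 - 5*(-2 - 5) = -6 - 5*(-7) = -6 + 35 = 29)
f*(-49 + h) = -8*(-49 + 29) = -8*(-20) = 160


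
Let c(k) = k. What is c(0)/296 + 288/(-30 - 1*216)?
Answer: -48/41 ≈ -1.1707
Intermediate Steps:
c(0)/296 + 288/(-30 - 1*216) = 0/296 + 288/(-30 - 1*216) = 0*(1/296) + 288/(-30 - 216) = 0 + 288/(-246) = 0 + 288*(-1/246) = 0 - 48/41 = -48/41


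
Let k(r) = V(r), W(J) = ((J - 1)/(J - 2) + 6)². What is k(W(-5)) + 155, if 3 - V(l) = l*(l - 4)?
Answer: -4477474/2401 ≈ -1864.8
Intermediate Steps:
W(J) = (6 + (-1 + J)/(-2 + J))² (W(J) = ((-1 + J)/(-2 + J) + 6)² = (6 + (-1 + J)/(-2 + J))²)
V(l) = 3 - l*(-4 + l) (V(l) = 3 - l*(l - 4) = 3 - l*(-4 + l))
k(r) = 3 - r² + 4*r
k(W(-5)) + 155 = (3 - ((-13 + 7*(-5))²/(-2 - 5)²)² + 4*((-13 + 7*(-5))²/(-2 - 5)²)) + 155 = (3 - ((-13 - 35)²/(-7)²)² + 4*((-13 - 35)²/(-7)²)) + 155 = (3 - ((-48)²*(1/49))² + 4*((-48)²*(1/49))) + 155 = (3 - (2304*(1/49))² + 4*(2304*(1/49))) + 155 = (3 - (2304/49)² + 4*(2304/49)) + 155 = (3 - 1*5308416/2401 + 9216/49) + 155 = (3 - 5308416/2401 + 9216/49) + 155 = -4849629/2401 + 155 = -4477474/2401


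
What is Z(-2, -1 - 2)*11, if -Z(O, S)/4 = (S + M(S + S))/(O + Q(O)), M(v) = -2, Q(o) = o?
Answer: -55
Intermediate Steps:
Z(O, S) = -2*(-2 + S)/O (Z(O, S) = -4*(S - 2)/(O + O) = -4*(-2 + S)/(2*O) = -4*(-2 + S)*1/(2*O) = -2*(-2 + S)/O)
Z(-2, -1 - 2)*11 = (2*(2 - (-1 - 2))/(-2))*11 = (2*(-½)*(2 - 1*(-3)))*11 = (2*(-½)*(2 + 3))*11 = (2*(-½)*5)*11 = -5*11 = -55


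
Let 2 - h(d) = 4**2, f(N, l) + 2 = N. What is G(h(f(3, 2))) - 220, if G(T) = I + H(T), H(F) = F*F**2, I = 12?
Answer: -2952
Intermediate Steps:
f(N, l) = -2 + N
h(d) = -14 (h(d) = 2 - 1*4**2 = 2 - 1*16 = 2 - 16 = -14)
H(F) = F**3
G(T) = 12 + T**3
G(h(f(3, 2))) - 220 = (12 + (-14)**3) - 220 = (12 - 2744) - 220 = -2732 - 220 = -2952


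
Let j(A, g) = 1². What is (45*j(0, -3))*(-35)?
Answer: -1575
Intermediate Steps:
j(A, g) = 1
(45*j(0, -3))*(-35) = (45*1)*(-35) = 45*(-35) = -1575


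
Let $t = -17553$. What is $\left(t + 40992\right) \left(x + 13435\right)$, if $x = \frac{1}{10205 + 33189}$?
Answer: $\frac{1051146098973}{3338} \approx 3.149 \cdot 10^{8}$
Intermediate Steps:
$x = \frac{1}{43394} \approx 2.3045 \cdot 10^{-5}$
$\left(t + 40992\right) \left(x + 13435\right) = \left(-17553 + 40992\right) \left(\frac{1}{43394} + 13435\right) = 23439 \cdot \frac{582998391}{43394} = \frac{1051146098973}{3338}$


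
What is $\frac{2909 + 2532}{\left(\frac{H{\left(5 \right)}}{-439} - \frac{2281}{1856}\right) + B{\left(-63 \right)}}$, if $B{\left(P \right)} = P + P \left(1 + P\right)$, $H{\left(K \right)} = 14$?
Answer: $\frac{4433239744}{3130187569} \approx 1.4163$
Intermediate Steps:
$\frac{2909 + 2532}{\left(\frac{H{\left(5 \right)}}{-439} - \frac{2281}{1856}\right) + B{\left(-63 \right)}} = \frac{2909 + 2532}{\left(\frac{14}{-439} - \frac{2281}{1856}\right) - 63 \left(2 - 63\right)} = \frac{5441}{\left(14 \left(- \frac{1}{439}\right) - \frac{2281}{1856}\right) - -3843} = \frac{5441}{\left(- \frac{14}{439} - \frac{2281}{1856}\right) + 3843} = \frac{5441}{- \frac{1027343}{814784} + 3843} = \frac{5441}{\frac{3130187569}{814784}} = 5441 \cdot \frac{814784}{3130187569} = \frac{4433239744}{3130187569}$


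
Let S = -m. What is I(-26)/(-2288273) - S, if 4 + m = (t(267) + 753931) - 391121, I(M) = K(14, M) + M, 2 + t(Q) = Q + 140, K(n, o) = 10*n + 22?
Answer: 831125924467/2288273 ≈ 3.6321e+5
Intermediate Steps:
K(n, o) = 22 + 10*n
t(Q) = 138 + Q (t(Q) = -2 + (Q + 140) = -2 + (140 + Q) = 138 + Q)
I(M) = 162 + M (I(M) = (22 + 10*14) + M = (22 + 140) + M = 162 + M)
m = 363211 (m = -4 + (((138 + 267) + 753931) - 391121) = -4 + ((405 + 753931) - 391121) = -4 + (754336 - 391121) = -4 + 363215 = 363211)
S = -363211 (S = -1*363211 = -363211)
I(-26)/(-2288273) - S = (162 - 26)/(-2288273) - 1*(-363211) = 136*(-1/2288273) + 363211 = -136/2288273 + 363211 = 831125924467/2288273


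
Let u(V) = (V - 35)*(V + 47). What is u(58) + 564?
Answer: 2979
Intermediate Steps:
u(V) = (-35 + V)*(47 + V)
u(58) + 564 = (-1645 + 58² + 12*58) + 564 = (-1645 + 3364 + 696) + 564 = 2415 + 564 = 2979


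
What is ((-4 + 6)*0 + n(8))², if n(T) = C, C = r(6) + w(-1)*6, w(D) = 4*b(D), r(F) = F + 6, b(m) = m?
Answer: 144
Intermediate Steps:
r(F) = 6 + F
w(D) = 4*D
C = -12 (C = (6 + 6) + (4*(-1))*6 = 12 - 4*6 = 12 - 24 = -12)
n(T) = -12
((-4 + 6)*0 + n(8))² = ((-4 + 6)*0 - 12)² = (2*0 - 12)² = (0 - 12)² = (-12)² = 144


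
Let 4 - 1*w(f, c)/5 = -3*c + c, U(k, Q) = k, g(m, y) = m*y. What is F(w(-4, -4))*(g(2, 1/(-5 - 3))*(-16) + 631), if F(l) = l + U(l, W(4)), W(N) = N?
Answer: -25400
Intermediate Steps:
w(f, c) = 20 + 10*c (w(f, c) = 20 - 5*(-3*c + c) = 20 - (-10)*c = 20 + 10*c)
F(l) = 2*l (F(l) = l + l = 2*l)
F(w(-4, -4))*(g(2, 1/(-5 - 3))*(-16) + 631) = (2*(20 + 10*(-4)))*((2/(-5 - 3))*(-16) + 631) = (2*(20 - 40))*((2/(-8))*(-16) + 631) = (2*(-20))*((2*(-⅛))*(-16) + 631) = -40*(-¼*(-16) + 631) = -40*(4 + 631) = -40*635 = -25400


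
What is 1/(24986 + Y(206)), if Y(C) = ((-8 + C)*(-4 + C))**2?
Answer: 1/1599705002 ≈ 6.2512e-10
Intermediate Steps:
Y(C) = (-8 + C)**2*(-4 + C)**2
1/(24986 + Y(206)) = 1/(24986 + (-8 + 206)**2*(-4 + 206)**2) = 1/(24986 + 198**2*202**2) = 1/(24986 + 39204*40804) = 1/(24986 + 1599680016) = 1/1599705002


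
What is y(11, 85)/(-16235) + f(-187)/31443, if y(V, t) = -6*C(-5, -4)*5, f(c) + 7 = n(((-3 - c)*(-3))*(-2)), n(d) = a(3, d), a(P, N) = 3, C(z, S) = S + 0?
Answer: -767620/102095421 ≈ -0.0075186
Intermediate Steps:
C(z, S) = S
n(d) = 3
f(c) = -4 (f(c) = -7 + 3 = -4)
y(V, t) = 120 (y(V, t) = -6*(-4)*5 = 24*5 = 120)
y(11, 85)/(-16235) + f(-187)/31443 = 120/(-16235) - 4/31443 = 120*(-1/16235) - 4*1/31443 = -24/3247 - 4/31443 = -767620/102095421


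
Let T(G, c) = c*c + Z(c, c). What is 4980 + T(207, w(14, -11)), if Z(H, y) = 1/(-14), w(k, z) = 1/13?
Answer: 11782525/2366 ≈ 4979.9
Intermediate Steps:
w(k, z) = 1/13
Z(H, y) = -1/14
T(G, c) = -1/14 + c² (T(G, c) = c*c - 1/14 = c² - 1/14 = -1/14 + c²)
4980 + T(207, w(14, -11)) = 4980 + (-1/14 + (1/13)²) = 4980 + (-1/14 + 1/169) = 4980 - 155/2366 = 11782525/2366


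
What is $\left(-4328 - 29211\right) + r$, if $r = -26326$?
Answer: $-59865$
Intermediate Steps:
$\left(-4328 - 29211\right) + r = \left(-4328 - 29211\right) - 26326 = -33539 - 26326 = -59865$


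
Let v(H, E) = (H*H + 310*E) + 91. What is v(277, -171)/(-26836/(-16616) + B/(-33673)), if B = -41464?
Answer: 3330486656020/398153613 ≈ 8364.8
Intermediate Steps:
v(H, E) = 91 + H² + 310*E (v(H, E) = (H² + 310*E) + 91 = 91 + H² + 310*E)
v(277, -171)/(-26836/(-16616) + B/(-33673)) = (91 + 277² + 310*(-171))/(-26836/(-16616) - 41464/(-33673)) = (91 + 76729 - 53010)/(-26836*(-1/16616) - 41464*(-1/33673)) = 23810/(6709/4154 + 41464/33673) = 23810/(398153613/139877642) = 23810*(139877642/398153613) = 3330486656020/398153613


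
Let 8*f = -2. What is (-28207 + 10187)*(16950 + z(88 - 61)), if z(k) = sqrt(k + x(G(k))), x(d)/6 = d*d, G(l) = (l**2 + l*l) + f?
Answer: -305439000 - 4505*sqrt(204003798) ≈ -3.6978e+8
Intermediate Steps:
f = -1/4 (f = (1/8)*(-2) = -1/4 ≈ -0.25000)
G(l) = -1/4 + 2*l**2 (G(l) = (l**2 + l*l) - 1/4 = (l**2 + l**2) - 1/4 = 2*l**2 - 1/4 = -1/4 + 2*l**2)
x(d) = 6*d**2 (x(d) = 6*(d*d) = 6*d**2)
z(k) = sqrt(k + 6*(-1/4 + 2*k**2)**2)
(-28207 + 10187)*(16950 + z(88 - 61)) = (-28207 + 10187)*(16950 + sqrt(6*(-1 + 8*(88 - 61)**2)**2 + 16*(88 - 61))/4) = -18020*(16950 + sqrt(6*(-1 + 8*27**2)**2 + 16*27)/4) = -18020*(16950 + sqrt(6*(-1 + 8*729)**2 + 432)/4) = -18020*(16950 + sqrt(6*(-1 + 5832)**2 + 432)/4) = -18020*(16950 + sqrt(6*5831**2 + 432)/4) = -18020*(16950 + sqrt(6*34000561 + 432)/4) = -18020*(16950 + sqrt(204003366 + 432)/4) = -18020*(16950 + sqrt(204003798)/4) = -305439000 - 4505*sqrt(204003798)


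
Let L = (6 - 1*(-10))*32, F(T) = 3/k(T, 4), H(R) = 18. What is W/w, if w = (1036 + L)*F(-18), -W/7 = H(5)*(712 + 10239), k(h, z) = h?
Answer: 229971/43 ≈ 5348.2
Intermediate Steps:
F(T) = 3/T
L = 512 (L = (6 + 10)*32 = 16*32 = 512)
W = -1379826 (W = -126*(712 + 10239) = -126*10951 = -7*197118 = -1379826)
w = -258 (w = (1036 + 512)*(3/(-18)) = 1548*(3*(-1/18)) = 1548*(-⅙) = -258)
W/w = -1379826/(-258) = -1379826*(-1/258) = 229971/43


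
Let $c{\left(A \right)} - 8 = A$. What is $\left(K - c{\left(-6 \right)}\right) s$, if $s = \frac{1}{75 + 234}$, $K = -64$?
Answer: $- \frac{22}{103} \approx -0.21359$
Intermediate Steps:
$c{\left(A \right)} = 8 + A$
$s = \frac{1}{309} \approx 0.0032362$
$\left(K - c{\left(-6 \right)}\right) s = \left(-64 - \left(8 - 6\right)\right) \frac{1}{309} = \left(-64 - 2\right) \frac{1}{309} = \left(-66\right) \frac{1}{309} = - \frac{22}{103}$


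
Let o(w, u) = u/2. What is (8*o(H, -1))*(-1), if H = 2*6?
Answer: 4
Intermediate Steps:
H = 12
o(w, u) = u/2 (o(w, u) = u*(½) = u/2)
(8*o(H, -1))*(-1) = (8*((½)*(-1)))*(-1) = (8*(-½))*(-1) = -4*(-1) = 4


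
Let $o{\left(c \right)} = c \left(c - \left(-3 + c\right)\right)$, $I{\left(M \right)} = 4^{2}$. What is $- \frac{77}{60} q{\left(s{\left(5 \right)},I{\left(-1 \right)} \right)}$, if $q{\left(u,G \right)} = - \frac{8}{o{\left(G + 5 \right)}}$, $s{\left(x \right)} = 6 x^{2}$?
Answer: $\frac{22}{135} \approx 0.16296$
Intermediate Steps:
$I{\left(M \right)} = 16$
$o{\left(c \right)} = 3 c$ ($o{\left(c \right)} = c 3 = 3 c$)
$q{\left(u,G \right)} = - \frac{8}{15 + 3 G}$ ($q{\left(u,G \right)} = - \frac{8}{3 \left(G + 5\right)} = - \frac{8}{3 \left(5 + G\right)} = - \frac{8}{15 + 3 G}$)
$- \frac{77}{60} q{\left(s{\left(5 \right)},I{\left(-1 \right)} \right)} = - \frac{77}{60} \left(- \frac{8}{15 + 3 \cdot 16}\right) = \left(-77\right) \frac{1}{60} \left(- \frac{8}{15 + 48}\right) = - \frac{77 \left(- \frac{8}{63}\right)}{60} = - \frac{77 \left(\left(-8\right) \frac{1}{63}\right)}{60} = \left(- \frac{77}{60}\right) \left(- \frac{8}{63}\right) = \frac{22}{135}$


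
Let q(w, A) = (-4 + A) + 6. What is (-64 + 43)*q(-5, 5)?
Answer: -147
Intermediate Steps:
q(w, A) = 2 + A
(-64 + 43)*q(-5, 5) = (-64 + 43)*(2 + 5) = -21*7 = -147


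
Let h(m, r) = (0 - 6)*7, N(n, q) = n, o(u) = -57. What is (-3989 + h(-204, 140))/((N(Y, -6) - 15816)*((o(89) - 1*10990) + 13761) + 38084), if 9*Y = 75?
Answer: 12093/128591770 ≈ 9.4042e-5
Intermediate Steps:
Y = 25/3 (Y = (⅑)*75 = 25/3 ≈ 8.3333)
h(m, r) = -42 (h(m, r) = -6*7 = -42)
(-3989 + h(-204, 140))/((N(Y, -6) - 15816)*((o(89) - 1*10990) + 13761) + 38084) = (-3989 - 42)/((25/3 - 15816)*((-57 - 1*10990) + 13761) + 38084) = -4031/(-47423*((-57 - 10990) + 13761)/3 + 38084) = -4031/(-47423*(-11047 + 13761)/3 + 38084) = -4031/(-47423/3*2714 + 38084) = -4031/(-128706022/3 + 38084) = -4031/(-128591770/3) = -4031*(-3/128591770) = 12093/128591770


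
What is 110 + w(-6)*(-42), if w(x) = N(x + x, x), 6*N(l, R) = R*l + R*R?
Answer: -646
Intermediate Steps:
N(l, R) = R²/6 + R*l/6 (N(l, R) = (R*l + R*R)/6 = (R*l + R²)/6 = (R² + R*l)/6 = R²/6 + R*l/6)
w(x) = x²/2 (w(x) = x*(x + (x + x))/6 = x*(x + 2*x)/6 = x*(3*x)/6 = x²/2)
110 + w(-6)*(-42) = 110 + ((½)*(-6)²)*(-42) = 110 + ((½)*36)*(-42) = 110 + 18*(-42) = 110 - 756 = -646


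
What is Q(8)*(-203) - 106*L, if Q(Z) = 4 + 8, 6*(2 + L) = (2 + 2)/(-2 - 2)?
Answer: -6619/3 ≈ -2206.3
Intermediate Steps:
L = -13/6 (L = -2 + ((2 + 2)/(-2 - 2))/6 = -2 + (4/(-4))/6 = -2 + (4*(-¼))/6 = -2 + (⅙)*(-1) = -2 - ⅙ = -13/6 ≈ -2.1667)
Q(Z) = 12
Q(8)*(-203) - 106*L = 12*(-203) - 106*(-13/6) = -2436 + 689/3 = -6619/3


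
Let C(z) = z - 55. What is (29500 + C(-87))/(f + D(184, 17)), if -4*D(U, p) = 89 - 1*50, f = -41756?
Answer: -117432/167063 ≈ -0.70292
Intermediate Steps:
D(U, p) = -39/4 (D(U, p) = -(89 - 1*50)/4 = -(89 - 50)/4 = -1/4*39 = -39/4)
C(z) = -55 + z
(29500 + C(-87))/(f + D(184, 17)) = (29500 + (-55 - 87))/(-41756 - 39/4) = (29500 - 142)/(-167063/4) = 29358*(-4/167063) = -117432/167063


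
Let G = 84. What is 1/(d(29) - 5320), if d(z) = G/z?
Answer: -29/154196 ≈ -0.00018807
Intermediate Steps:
d(z) = 84/z
1/(d(29) - 5320) = 1/(84/29 - 5320) = 1/(-154196/29) = -29/154196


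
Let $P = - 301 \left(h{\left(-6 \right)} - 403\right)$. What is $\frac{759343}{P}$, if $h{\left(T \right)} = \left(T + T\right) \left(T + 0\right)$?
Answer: $\frac{759343}{99631} \approx 7.6216$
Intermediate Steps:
$h{\left(T \right)} = 2 T^{2}$ ($h{\left(T \right)} = 2 T T = 2 T^{2}$)
$P = 99631$ ($P = - 301 \left(2 \left(-6\right)^{2} - 403\right) = - 301 \left(2 \cdot 36 - 403\right) = - 301 \left(72 - 403\right) = \left(-301\right) \left(-331\right) = 99631$)
$\frac{759343}{P} = \frac{759343}{99631}$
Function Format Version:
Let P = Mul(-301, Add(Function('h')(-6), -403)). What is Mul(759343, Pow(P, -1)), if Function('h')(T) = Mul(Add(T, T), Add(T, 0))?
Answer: Rational(759343, 99631) ≈ 7.6216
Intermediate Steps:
Function('h')(T) = Mul(2, Pow(T, 2)) (Function('h')(T) = Mul(Mul(2, T), T) = Mul(2, Pow(T, 2)))
P = 99631 (P = Mul(-301, Add(Mul(2, Pow(-6, 2)), -403)) = Mul(-301, Add(Mul(2, 36), -403)) = Mul(-301, Add(72, -403)) = Mul(-301, -331) = 99631)
Mul(759343, Pow(P, -1)) = Mul(759343, Pow(99631, -1)) = Mul(759343, Rational(1, 99631)) = Rational(759343, 99631)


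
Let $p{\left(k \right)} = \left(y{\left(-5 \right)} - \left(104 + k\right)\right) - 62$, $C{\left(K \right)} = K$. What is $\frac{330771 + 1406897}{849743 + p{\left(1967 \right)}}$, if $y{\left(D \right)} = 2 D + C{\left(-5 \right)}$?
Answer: $\frac{1737668}{847595} \approx 2.0501$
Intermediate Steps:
$y{\left(D \right)} = -5 + 2 D$ ($y{\left(D \right)} = 2 D - 5 = -5 + 2 D$)
$p{\left(k \right)} = -181 - k$ ($p{\left(k \right)} = \left(\left(-5 + 2 \left(-5\right)\right) - \left(104 + k\right)\right) - 62 = \left(\left(-5 - 10\right) - \left(104 + k\right)\right) - 62 = \left(-15 - \left(104 + k\right)\right) - 62 = \left(-119 - k\right) - 62 = -181 - k$)
$\frac{330771 + 1406897}{849743 + p{\left(1967 \right)}} = \frac{330771 + 1406897}{849743 - 2148} = \frac{1737668}{849743 - 2148} = \frac{1737668}{847595}$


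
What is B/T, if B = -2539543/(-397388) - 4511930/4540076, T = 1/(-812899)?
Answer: -1978744801823983693/451042930372 ≈ -4.3870e+6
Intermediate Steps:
T = -1/812899 ≈ -1.2302e-6
B = 2434182846607/451042930372 (B = -2539543*(-1/397388) - 4511930*1/4540076 = 2539543/397388 - 2255965/2270038 = 2434182846607/451042930372 ≈ 5.3968)
B/T = 2434182846607/(451042930372*(-1/812899)) = (2434182846607/451042930372)*(-812899) = -1978744801823983693/451042930372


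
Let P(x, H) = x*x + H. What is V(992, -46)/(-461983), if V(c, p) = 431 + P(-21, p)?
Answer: -826/461983 ≈ -0.0017879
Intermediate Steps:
P(x, H) = H + x**2 (P(x, H) = x**2 + H = H + x**2)
V(c, p) = 872 + p (V(c, p) = 431 + (p + (-21)**2) = 431 + (p + 441) = 431 + (441 + p) = 872 + p)
V(992, -46)/(-461983) = (872 - 46)/(-461983) = 826*(-1/461983) = -826/461983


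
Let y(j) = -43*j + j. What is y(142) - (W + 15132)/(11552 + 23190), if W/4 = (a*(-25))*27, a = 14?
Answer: -103589310/17371 ≈ -5963.3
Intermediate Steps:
y(j) = -42*j
W = -37800 (W = 4*((14*(-25))*27) = 4*(-350*27) = 4*(-9450) = -37800)
y(142) - (W + 15132)/(11552 + 23190) = -42*142 - (-37800 + 15132)/(11552 + 23190) = -5964 - (-22668)/34742 = -5964 - 1*(-11334/17371) = -5964 + 11334/17371 = -103589310/17371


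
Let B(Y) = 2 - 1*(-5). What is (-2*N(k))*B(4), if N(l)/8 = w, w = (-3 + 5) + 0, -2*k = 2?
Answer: -224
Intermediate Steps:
k = -1 (k = -1/2*2 = -1)
B(Y) = 7 (B(Y) = 2 + 5 = 7)
w = 2 (w = 2 + 0 = 2)
N(l) = 16 (N(l) = 8*2 = 16)
(-2*N(k))*B(4) = -2*16*7 = -32*7 = -224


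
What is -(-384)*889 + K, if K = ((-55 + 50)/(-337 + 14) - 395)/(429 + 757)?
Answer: 65386753874/191539 ≈ 3.4138e+5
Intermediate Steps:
K = -63790/191539 (K = (-5/(-323) - 395)/1186 = (-5*(-1/323) - 395)*(1/1186) = (5/323 - 395)*(1/1186) = -127580/323*1/1186 = -63790/191539 ≈ -0.33304)
-(-384)*889 + K = -(-384)*889 - 63790/191539 = -384*(-889) - 63790/191539 = 341376 - 63790/191539 = 65386753874/191539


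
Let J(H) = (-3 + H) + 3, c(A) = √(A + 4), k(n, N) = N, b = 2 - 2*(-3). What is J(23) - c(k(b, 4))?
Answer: 23 - 2*√2 ≈ 20.172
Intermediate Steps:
b = 8 (b = 2 + 6 = 8)
c(A) = √(4 + A)
J(H) = H
J(23) - c(k(b, 4)) = 23 - √(4 + 4) = 23 - √8 = 23 - 2*√2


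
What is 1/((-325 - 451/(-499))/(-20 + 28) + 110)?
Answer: 998/69349 ≈ 0.014391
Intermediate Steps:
1/((-325 - 451/(-499))/(-20 + 28) + 110) = 1/((-325 - 451*(-1/499))/8 + 110) = 1/((-325 + 451/499)*(⅛) + 110) = 1/(-161724/499*⅛ + 110) = 1/(-40431/998 + 110) = 1/(69349/998) = 998/69349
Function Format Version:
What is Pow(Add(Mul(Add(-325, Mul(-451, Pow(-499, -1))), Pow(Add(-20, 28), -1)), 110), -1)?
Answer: Rational(998, 69349) ≈ 0.014391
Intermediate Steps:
Pow(Add(Mul(Add(-325, Mul(-451, Pow(-499, -1))), Pow(Add(-20, 28), -1)), 110), -1) = Pow(Add(Mul(Add(-325, Mul(-451, Rational(-1, 499))), Pow(8, -1)), 110), -1) = Pow(Add(Mul(Add(-325, Rational(451, 499)), Rational(1, 8)), 110), -1) = Pow(Add(Mul(Rational(-161724, 499), Rational(1, 8)), 110), -1) = Pow(Add(Rational(-40431, 998), 110), -1) = Pow(Rational(69349, 998), -1) = Rational(998, 69349)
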